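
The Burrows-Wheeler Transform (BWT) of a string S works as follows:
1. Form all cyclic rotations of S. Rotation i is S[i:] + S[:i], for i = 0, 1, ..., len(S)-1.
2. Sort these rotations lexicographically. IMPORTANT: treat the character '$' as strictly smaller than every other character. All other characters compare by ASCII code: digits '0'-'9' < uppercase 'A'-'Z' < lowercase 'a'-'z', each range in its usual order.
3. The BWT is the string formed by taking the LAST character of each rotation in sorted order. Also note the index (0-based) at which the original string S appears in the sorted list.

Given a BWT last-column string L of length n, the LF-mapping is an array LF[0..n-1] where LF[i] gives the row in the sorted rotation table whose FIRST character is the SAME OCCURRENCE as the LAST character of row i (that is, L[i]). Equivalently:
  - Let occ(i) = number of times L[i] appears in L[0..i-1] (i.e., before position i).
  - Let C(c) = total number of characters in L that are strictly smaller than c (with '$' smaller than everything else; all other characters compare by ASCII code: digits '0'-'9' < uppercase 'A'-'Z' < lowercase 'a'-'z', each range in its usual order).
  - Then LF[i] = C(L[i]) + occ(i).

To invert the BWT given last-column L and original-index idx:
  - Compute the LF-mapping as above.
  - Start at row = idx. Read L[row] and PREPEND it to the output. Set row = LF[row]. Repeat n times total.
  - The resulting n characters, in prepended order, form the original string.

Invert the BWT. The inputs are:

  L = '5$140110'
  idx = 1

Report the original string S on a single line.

Answer: 0114105$

Derivation:
LF mapping: 7 0 3 6 1 4 5 2
Walk LF starting at row 1, prepending L[row]:
  step 1: row=1, L[1]='$', prepend. Next row=LF[1]=0
  step 2: row=0, L[0]='5', prepend. Next row=LF[0]=7
  step 3: row=7, L[7]='0', prepend. Next row=LF[7]=2
  step 4: row=2, L[2]='1', prepend. Next row=LF[2]=3
  step 5: row=3, L[3]='4', prepend. Next row=LF[3]=6
  step 6: row=6, L[6]='1', prepend. Next row=LF[6]=5
  step 7: row=5, L[5]='1', prepend. Next row=LF[5]=4
  step 8: row=4, L[4]='0', prepend. Next row=LF[4]=1
Reversed output: 0114105$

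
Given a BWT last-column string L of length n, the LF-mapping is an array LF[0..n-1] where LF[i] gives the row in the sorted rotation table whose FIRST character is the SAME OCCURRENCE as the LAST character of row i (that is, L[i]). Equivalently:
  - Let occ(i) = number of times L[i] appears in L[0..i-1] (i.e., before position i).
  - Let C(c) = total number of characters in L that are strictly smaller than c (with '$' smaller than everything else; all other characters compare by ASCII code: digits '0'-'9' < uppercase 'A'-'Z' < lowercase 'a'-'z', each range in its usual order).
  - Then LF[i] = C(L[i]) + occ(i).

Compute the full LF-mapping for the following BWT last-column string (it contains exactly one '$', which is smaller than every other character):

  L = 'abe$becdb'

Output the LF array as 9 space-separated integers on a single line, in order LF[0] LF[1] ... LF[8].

Answer: 1 2 7 0 3 8 5 6 4

Derivation:
Char counts: '$':1, 'a':1, 'b':3, 'c':1, 'd':1, 'e':2
C (first-col start): C('$')=0, C('a')=1, C('b')=2, C('c')=5, C('d')=6, C('e')=7
L[0]='a': occ=0, LF[0]=C('a')+0=1+0=1
L[1]='b': occ=0, LF[1]=C('b')+0=2+0=2
L[2]='e': occ=0, LF[2]=C('e')+0=7+0=7
L[3]='$': occ=0, LF[3]=C('$')+0=0+0=0
L[4]='b': occ=1, LF[4]=C('b')+1=2+1=3
L[5]='e': occ=1, LF[5]=C('e')+1=7+1=8
L[6]='c': occ=0, LF[6]=C('c')+0=5+0=5
L[7]='d': occ=0, LF[7]=C('d')+0=6+0=6
L[8]='b': occ=2, LF[8]=C('b')+2=2+2=4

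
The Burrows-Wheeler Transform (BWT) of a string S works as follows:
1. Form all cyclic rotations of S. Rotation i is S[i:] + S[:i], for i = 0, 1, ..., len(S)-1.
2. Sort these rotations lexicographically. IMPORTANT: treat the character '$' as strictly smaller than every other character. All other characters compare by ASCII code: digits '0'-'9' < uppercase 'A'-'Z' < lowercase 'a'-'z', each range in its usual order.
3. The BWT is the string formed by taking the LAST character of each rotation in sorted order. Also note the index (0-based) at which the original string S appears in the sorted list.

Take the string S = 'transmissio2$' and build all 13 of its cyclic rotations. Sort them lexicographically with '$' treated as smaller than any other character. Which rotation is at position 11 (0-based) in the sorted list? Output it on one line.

Answer: ssio2$transmi

Derivation:
All 13 rotations (rotation i = S[i:]+S[:i]):
  rot[0] = transmissio2$
  rot[1] = ransmissio2$t
  rot[2] = ansmissio2$tr
  rot[3] = nsmissio2$tra
  rot[4] = smissio2$tran
  rot[5] = missio2$trans
  rot[6] = issio2$transm
  rot[7] = ssio2$transmi
  rot[8] = sio2$transmis
  rot[9] = io2$transmiss
  rot[10] = o2$transmissi
  rot[11] = 2$transmissio
  rot[12] = $transmissio2
Sorted (with $ < everything):
  sorted[0] = $transmissio2
  sorted[1] = 2$transmissio
  sorted[2] = ansmissio2$tr
  sorted[3] = io2$transmiss
  sorted[4] = issio2$transm
  sorted[5] = missio2$trans
  sorted[6] = nsmissio2$tra
  sorted[7] = o2$transmissi
  sorted[8] = ransmissio2$t
  sorted[9] = sio2$transmis
  sorted[10] = smissio2$tran
  sorted[11] = ssio2$transmi
  sorted[12] = transmissio2$
sorted[11] = ssio2$transmi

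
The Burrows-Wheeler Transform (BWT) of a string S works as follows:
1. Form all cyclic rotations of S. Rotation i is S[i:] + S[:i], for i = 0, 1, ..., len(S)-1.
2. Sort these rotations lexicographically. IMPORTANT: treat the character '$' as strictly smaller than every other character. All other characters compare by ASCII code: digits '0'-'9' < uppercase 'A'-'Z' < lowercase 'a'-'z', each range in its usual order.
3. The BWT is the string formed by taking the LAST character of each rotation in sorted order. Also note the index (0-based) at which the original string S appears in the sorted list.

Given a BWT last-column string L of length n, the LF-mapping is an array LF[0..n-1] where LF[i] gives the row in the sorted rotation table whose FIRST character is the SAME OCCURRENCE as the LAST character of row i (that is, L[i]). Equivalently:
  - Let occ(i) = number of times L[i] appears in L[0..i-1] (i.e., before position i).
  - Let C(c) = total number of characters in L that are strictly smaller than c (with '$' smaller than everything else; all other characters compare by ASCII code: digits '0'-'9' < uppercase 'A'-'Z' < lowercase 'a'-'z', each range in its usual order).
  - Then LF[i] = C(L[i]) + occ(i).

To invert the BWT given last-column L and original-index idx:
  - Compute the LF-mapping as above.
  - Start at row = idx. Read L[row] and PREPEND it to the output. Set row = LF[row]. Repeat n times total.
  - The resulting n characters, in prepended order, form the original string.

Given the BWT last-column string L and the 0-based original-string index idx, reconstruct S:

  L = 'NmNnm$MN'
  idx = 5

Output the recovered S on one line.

Answer: mMmNnNN$

Derivation:
LF mapping: 2 5 3 7 6 0 1 4
Walk LF starting at row 5, prepending L[row]:
  step 1: row=5, L[5]='$', prepend. Next row=LF[5]=0
  step 2: row=0, L[0]='N', prepend. Next row=LF[0]=2
  step 3: row=2, L[2]='N', prepend. Next row=LF[2]=3
  step 4: row=3, L[3]='n', prepend. Next row=LF[3]=7
  step 5: row=7, L[7]='N', prepend. Next row=LF[7]=4
  step 6: row=4, L[4]='m', prepend. Next row=LF[4]=6
  step 7: row=6, L[6]='M', prepend. Next row=LF[6]=1
  step 8: row=1, L[1]='m', prepend. Next row=LF[1]=5
Reversed output: mMmNnNN$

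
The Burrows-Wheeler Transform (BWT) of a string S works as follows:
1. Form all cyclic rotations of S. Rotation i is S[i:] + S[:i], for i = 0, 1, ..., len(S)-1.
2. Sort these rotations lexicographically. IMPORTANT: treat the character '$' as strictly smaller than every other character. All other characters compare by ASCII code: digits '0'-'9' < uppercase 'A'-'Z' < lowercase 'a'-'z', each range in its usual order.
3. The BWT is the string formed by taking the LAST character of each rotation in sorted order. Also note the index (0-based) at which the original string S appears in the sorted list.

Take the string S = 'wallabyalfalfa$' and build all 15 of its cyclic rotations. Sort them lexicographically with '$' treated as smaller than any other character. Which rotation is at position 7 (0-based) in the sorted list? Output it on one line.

Answer: fa$wallabyalfal

Derivation:
All 15 rotations (rotation i = S[i:]+S[:i]):
  rot[0] = wallabyalfalfa$
  rot[1] = allabyalfalfa$w
  rot[2] = llabyalfalfa$wa
  rot[3] = labyalfalfa$wal
  rot[4] = abyalfalfa$wall
  rot[5] = byalfalfa$walla
  rot[6] = yalfalfa$wallab
  rot[7] = alfalfa$wallaby
  rot[8] = lfalfa$wallabya
  rot[9] = falfa$wallabyal
  rot[10] = alfa$wallabyalf
  rot[11] = lfa$wallabyalfa
  rot[12] = fa$wallabyalfal
  rot[13] = a$wallabyalfalf
  rot[14] = $wallabyalfalfa
Sorted (with $ < everything):
  sorted[0] = $wallabyalfalfa
  sorted[1] = a$wallabyalfalf
  sorted[2] = abyalfalfa$wall
  sorted[3] = alfa$wallabyalf
  sorted[4] = alfalfa$wallaby
  sorted[5] = allabyalfalfa$w
  sorted[6] = byalfalfa$walla
  sorted[7] = fa$wallabyalfal
  sorted[8] = falfa$wallabyal
  sorted[9] = labyalfalfa$wal
  sorted[10] = lfa$wallabyalfa
  sorted[11] = lfalfa$wallabya
  sorted[12] = llabyalfalfa$wa
  sorted[13] = wallabyalfalfa$
  sorted[14] = yalfalfa$wallab
sorted[7] = fa$wallabyalfal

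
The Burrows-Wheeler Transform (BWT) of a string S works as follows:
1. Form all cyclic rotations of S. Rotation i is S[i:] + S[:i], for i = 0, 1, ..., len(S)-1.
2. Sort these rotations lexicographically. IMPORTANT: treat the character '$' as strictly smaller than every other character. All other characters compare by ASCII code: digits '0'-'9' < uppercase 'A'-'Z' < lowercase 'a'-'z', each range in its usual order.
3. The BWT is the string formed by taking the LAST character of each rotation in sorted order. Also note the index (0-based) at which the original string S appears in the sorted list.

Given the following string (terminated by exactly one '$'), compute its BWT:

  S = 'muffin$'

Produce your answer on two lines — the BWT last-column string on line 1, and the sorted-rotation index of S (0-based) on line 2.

Answer: nuff$im
4

Derivation:
All 7 rotations (rotation i = S[i:]+S[:i]):
  rot[0] = muffin$
  rot[1] = uffin$m
  rot[2] = ffin$mu
  rot[3] = fin$muf
  rot[4] = in$muff
  rot[5] = n$muffi
  rot[6] = $muffin
Sorted (with $ < everything):
  sorted[0] = $muffin  (last char: 'n')
  sorted[1] = ffin$mu  (last char: 'u')
  sorted[2] = fin$muf  (last char: 'f')
  sorted[3] = in$muff  (last char: 'f')
  sorted[4] = muffin$  (last char: '$')
  sorted[5] = n$muffi  (last char: 'i')
  sorted[6] = uffin$m  (last char: 'm')
Last column: nuff$im
Original string S is at sorted index 4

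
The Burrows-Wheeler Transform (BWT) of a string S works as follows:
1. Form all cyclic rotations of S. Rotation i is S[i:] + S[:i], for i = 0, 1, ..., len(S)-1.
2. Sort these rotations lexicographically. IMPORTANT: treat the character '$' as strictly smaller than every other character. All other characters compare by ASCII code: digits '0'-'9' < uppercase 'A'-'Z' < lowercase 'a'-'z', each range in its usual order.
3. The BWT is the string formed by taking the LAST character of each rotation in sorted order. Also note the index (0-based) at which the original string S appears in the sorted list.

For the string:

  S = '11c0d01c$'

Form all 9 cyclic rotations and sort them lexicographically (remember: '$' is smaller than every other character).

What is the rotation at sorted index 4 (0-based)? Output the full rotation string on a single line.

Answer: 1c$11c0d0

Derivation:
All 9 rotations (rotation i = S[i:]+S[:i]):
  rot[0] = 11c0d01c$
  rot[1] = 1c0d01c$1
  rot[2] = c0d01c$11
  rot[3] = 0d01c$11c
  rot[4] = d01c$11c0
  rot[5] = 01c$11c0d
  rot[6] = 1c$11c0d0
  rot[7] = c$11c0d01
  rot[8] = $11c0d01c
Sorted (with $ < everything):
  sorted[0] = $11c0d01c
  sorted[1] = 01c$11c0d
  sorted[2] = 0d01c$11c
  sorted[3] = 11c0d01c$
  sorted[4] = 1c$11c0d0
  sorted[5] = 1c0d01c$1
  sorted[6] = c$11c0d01
  sorted[7] = c0d01c$11
  sorted[8] = d01c$11c0
sorted[4] = 1c$11c0d0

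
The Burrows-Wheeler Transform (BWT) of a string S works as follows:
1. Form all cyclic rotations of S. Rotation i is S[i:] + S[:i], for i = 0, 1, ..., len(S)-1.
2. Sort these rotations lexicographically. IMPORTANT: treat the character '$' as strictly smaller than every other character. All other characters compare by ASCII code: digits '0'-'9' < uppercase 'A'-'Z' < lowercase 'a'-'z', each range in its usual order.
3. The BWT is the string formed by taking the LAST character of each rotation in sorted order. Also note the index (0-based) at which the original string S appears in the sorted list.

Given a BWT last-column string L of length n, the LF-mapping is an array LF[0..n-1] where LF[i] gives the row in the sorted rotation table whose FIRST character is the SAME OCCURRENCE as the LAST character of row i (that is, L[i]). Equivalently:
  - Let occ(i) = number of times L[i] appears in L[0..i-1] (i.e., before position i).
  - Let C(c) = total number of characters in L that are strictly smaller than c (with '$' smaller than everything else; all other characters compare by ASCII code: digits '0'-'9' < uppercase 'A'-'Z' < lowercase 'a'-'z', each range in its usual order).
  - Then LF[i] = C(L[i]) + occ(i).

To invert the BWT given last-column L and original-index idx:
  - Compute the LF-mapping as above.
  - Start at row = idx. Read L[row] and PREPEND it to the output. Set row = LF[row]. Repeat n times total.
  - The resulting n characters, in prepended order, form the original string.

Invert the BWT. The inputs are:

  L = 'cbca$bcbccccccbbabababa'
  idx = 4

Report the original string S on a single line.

LF mapping: 14 6 15 1 0 7 16 8 17 18 19 20 21 22 9 10 2 11 3 12 4 13 5
Walk LF starting at row 4, prepending L[row]:
  step 1: row=4, L[4]='$', prepend. Next row=LF[4]=0
  step 2: row=0, L[0]='c', prepend. Next row=LF[0]=14
  step 3: row=14, L[14]='b', prepend. Next row=LF[14]=9
  step 4: row=9, L[9]='c', prepend. Next row=LF[9]=18
  step 5: row=18, L[18]='a', prepend. Next row=LF[18]=3
  step 6: row=3, L[3]='a', prepend. Next row=LF[3]=1
  step 7: row=1, L[1]='b', prepend. Next row=LF[1]=6
  step 8: row=6, L[6]='c', prepend. Next row=LF[6]=16
  step 9: row=16, L[16]='a', prepend. Next row=LF[16]=2
  step 10: row=2, L[2]='c', prepend. Next row=LF[2]=15
  step 11: row=15, L[15]='b', prepend. Next row=LF[15]=10
  step 12: row=10, L[10]='c', prepend. Next row=LF[10]=19
  step 13: row=19, L[19]='b', prepend. Next row=LF[19]=12
  step 14: row=12, L[12]='c', prepend. Next row=LF[12]=21
  step 15: row=21, L[21]='b', prepend. Next row=LF[21]=13
  step 16: row=13, L[13]='c', prepend. Next row=LF[13]=22
  step 17: row=22, L[22]='a', prepend. Next row=LF[22]=5
  step 18: row=5, L[5]='b', prepend. Next row=LF[5]=7
  step 19: row=7, L[7]='b', prepend. Next row=LF[7]=8
  step 20: row=8, L[8]='c', prepend. Next row=LF[8]=17
  step 21: row=17, L[17]='b', prepend. Next row=LF[17]=11
  step 22: row=11, L[11]='c', prepend. Next row=LF[11]=20
  step 23: row=20, L[20]='a', prepend. Next row=LF[20]=4
Reversed output: acbcbbacbcbcbcacbaacbc$

Answer: acbcbbacbcbcbcacbaacbc$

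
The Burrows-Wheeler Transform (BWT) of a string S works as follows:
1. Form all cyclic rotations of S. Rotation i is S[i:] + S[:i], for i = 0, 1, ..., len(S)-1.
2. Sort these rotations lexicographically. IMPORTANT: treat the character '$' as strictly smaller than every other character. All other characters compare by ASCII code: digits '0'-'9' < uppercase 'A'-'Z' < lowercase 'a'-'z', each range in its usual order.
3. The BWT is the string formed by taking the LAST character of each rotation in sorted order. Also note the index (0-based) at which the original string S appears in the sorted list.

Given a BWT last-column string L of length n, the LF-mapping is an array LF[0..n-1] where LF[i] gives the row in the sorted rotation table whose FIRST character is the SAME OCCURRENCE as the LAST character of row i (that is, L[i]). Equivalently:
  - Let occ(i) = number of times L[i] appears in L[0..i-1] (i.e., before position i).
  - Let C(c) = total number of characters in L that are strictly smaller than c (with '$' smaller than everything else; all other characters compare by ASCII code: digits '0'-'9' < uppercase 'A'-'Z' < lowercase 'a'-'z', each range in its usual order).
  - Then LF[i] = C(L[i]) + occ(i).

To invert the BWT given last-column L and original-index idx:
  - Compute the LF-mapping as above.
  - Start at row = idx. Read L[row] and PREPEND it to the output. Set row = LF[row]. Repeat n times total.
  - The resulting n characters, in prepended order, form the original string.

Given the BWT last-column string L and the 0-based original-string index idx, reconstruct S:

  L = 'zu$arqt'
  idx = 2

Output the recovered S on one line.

LF mapping: 6 5 0 1 3 2 4
Walk LF starting at row 2, prepending L[row]:
  step 1: row=2, L[2]='$', prepend. Next row=LF[2]=0
  step 2: row=0, L[0]='z', prepend. Next row=LF[0]=6
  step 3: row=6, L[6]='t', prepend. Next row=LF[6]=4
  step 4: row=4, L[4]='r', prepend. Next row=LF[4]=3
  step 5: row=3, L[3]='a', prepend. Next row=LF[3]=1
  step 6: row=1, L[1]='u', prepend. Next row=LF[1]=5
  step 7: row=5, L[5]='q', prepend. Next row=LF[5]=2
Reversed output: quartz$

Answer: quartz$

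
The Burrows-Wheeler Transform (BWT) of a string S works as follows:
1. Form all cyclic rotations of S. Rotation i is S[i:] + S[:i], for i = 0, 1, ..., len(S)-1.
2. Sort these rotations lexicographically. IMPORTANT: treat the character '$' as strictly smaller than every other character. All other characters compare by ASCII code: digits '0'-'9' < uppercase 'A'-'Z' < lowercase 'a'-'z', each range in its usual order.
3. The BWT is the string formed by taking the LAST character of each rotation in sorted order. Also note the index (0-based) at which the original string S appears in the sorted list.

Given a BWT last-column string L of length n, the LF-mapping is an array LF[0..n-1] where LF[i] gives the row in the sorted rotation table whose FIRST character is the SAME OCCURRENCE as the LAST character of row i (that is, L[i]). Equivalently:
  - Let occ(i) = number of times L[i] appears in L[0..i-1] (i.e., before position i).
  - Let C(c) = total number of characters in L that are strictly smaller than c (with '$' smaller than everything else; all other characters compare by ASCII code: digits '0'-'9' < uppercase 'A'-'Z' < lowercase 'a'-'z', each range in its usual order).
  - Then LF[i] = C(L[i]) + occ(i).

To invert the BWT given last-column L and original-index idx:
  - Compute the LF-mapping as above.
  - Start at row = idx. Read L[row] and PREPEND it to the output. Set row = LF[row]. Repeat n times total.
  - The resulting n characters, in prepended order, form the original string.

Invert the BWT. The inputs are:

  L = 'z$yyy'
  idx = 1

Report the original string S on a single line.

LF mapping: 4 0 1 2 3
Walk LF starting at row 1, prepending L[row]:
  step 1: row=1, L[1]='$', prepend. Next row=LF[1]=0
  step 2: row=0, L[0]='z', prepend. Next row=LF[0]=4
  step 3: row=4, L[4]='y', prepend. Next row=LF[4]=3
  step 4: row=3, L[3]='y', prepend. Next row=LF[3]=2
  step 5: row=2, L[2]='y', prepend. Next row=LF[2]=1
Reversed output: yyyz$

Answer: yyyz$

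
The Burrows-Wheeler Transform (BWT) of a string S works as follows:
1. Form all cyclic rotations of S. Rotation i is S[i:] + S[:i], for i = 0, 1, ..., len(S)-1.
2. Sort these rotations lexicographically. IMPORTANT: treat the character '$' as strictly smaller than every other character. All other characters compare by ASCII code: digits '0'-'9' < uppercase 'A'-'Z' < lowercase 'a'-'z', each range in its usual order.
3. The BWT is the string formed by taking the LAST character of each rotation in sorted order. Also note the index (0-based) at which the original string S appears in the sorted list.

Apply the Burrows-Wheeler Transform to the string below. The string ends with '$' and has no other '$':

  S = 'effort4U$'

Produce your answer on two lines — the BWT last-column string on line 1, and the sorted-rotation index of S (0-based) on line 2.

All 9 rotations (rotation i = S[i:]+S[:i]):
  rot[0] = effort4U$
  rot[1] = ffort4U$e
  rot[2] = fort4U$ef
  rot[3] = ort4U$eff
  rot[4] = rt4U$effo
  rot[5] = t4U$effor
  rot[6] = 4U$effort
  rot[7] = U$effort4
  rot[8] = $effort4U
Sorted (with $ < everything):
  sorted[0] = $effort4U  (last char: 'U')
  sorted[1] = 4U$effort  (last char: 't')
  sorted[2] = U$effort4  (last char: '4')
  sorted[3] = effort4U$  (last char: '$')
  sorted[4] = ffort4U$e  (last char: 'e')
  sorted[5] = fort4U$ef  (last char: 'f')
  sorted[6] = ort4U$eff  (last char: 'f')
  sorted[7] = rt4U$effo  (last char: 'o')
  sorted[8] = t4U$effor  (last char: 'r')
Last column: Ut4$effor
Original string S is at sorted index 3

Answer: Ut4$effor
3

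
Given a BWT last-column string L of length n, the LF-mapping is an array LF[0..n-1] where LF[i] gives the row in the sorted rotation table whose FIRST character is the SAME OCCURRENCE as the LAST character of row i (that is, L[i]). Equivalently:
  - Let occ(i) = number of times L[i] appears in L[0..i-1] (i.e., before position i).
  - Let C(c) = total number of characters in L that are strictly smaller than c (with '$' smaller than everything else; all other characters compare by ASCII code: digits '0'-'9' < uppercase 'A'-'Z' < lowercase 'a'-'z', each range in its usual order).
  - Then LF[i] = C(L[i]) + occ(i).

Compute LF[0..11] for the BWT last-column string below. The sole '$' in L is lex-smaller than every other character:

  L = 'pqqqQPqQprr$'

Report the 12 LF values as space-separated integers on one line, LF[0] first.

Answer: 4 6 7 8 2 1 9 3 5 10 11 0

Derivation:
Char counts: '$':1, 'P':1, 'Q':2, 'p':2, 'q':4, 'r':2
C (first-col start): C('$')=0, C('P')=1, C('Q')=2, C('p')=4, C('q')=6, C('r')=10
L[0]='p': occ=0, LF[0]=C('p')+0=4+0=4
L[1]='q': occ=0, LF[1]=C('q')+0=6+0=6
L[2]='q': occ=1, LF[2]=C('q')+1=6+1=7
L[3]='q': occ=2, LF[3]=C('q')+2=6+2=8
L[4]='Q': occ=0, LF[4]=C('Q')+0=2+0=2
L[5]='P': occ=0, LF[5]=C('P')+0=1+0=1
L[6]='q': occ=3, LF[6]=C('q')+3=6+3=9
L[7]='Q': occ=1, LF[7]=C('Q')+1=2+1=3
L[8]='p': occ=1, LF[8]=C('p')+1=4+1=5
L[9]='r': occ=0, LF[9]=C('r')+0=10+0=10
L[10]='r': occ=1, LF[10]=C('r')+1=10+1=11
L[11]='$': occ=0, LF[11]=C('$')+0=0+0=0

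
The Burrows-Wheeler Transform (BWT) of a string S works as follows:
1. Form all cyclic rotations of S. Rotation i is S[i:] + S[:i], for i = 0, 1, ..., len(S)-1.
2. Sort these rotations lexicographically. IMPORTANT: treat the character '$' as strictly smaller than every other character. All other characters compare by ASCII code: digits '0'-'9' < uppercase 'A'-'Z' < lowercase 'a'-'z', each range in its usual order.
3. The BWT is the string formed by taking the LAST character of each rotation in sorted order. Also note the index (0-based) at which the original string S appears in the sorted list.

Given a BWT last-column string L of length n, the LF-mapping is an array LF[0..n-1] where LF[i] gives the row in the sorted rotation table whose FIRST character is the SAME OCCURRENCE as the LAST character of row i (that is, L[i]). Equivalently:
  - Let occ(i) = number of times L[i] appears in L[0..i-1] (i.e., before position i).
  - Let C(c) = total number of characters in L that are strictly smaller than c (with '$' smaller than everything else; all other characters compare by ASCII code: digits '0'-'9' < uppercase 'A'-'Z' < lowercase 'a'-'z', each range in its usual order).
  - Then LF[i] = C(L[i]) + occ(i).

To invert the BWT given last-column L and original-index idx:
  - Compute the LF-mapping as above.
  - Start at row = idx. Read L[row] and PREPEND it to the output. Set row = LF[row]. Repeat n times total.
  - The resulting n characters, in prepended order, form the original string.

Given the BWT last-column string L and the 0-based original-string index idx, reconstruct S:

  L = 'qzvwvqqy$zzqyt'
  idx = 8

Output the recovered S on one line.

LF mapping: 1 11 6 8 7 2 3 9 0 12 13 4 10 5
Walk LF starting at row 8, prepending L[row]:
  step 1: row=8, L[8]='$', prepend. Next row=LF[8]=0
  step 2: row=0, L[0]='q', prepend. Next row=LF[0]=1
  step 3: row=1, L[1]='z', prepend. Next row=LF[1]=11
  step 4: row=11, L[11]='q', prepend. Next row=LF[11]=4
  step 5: row=4, L[4]='v', prepend. Next row=LF[4]=7
  step 6: row=7, L[7]='y', prepend. Next row=LF[7]=9
  step 7: row=9, L[9]='z', prepend. Next row=LF[9]=12
  step 8: row=12, L[12]='y', prepend. Next row=LF[12]=10
  step 9: row=10, L[10]='z', prepend. Next row=LF[10]=13
  step 10: row=13, L[13]='t', prepend. Next row=LF[13]=5
  step 11: row=5, L[5]='q', prepend. Next row=LF[5]=2
  step 12: row=2, L[2]='v', prepend. Next row=LF[2]=6
  step 13: row=6, L[6]='q', prepend. Next row=LF[6]=3
  step 14: row=3, L[3]='w', prepend. Next row=LF[3]=8
Reversed output: wqvqtzyzyvqzq$

Answer: wqvqtzyzyvqzq$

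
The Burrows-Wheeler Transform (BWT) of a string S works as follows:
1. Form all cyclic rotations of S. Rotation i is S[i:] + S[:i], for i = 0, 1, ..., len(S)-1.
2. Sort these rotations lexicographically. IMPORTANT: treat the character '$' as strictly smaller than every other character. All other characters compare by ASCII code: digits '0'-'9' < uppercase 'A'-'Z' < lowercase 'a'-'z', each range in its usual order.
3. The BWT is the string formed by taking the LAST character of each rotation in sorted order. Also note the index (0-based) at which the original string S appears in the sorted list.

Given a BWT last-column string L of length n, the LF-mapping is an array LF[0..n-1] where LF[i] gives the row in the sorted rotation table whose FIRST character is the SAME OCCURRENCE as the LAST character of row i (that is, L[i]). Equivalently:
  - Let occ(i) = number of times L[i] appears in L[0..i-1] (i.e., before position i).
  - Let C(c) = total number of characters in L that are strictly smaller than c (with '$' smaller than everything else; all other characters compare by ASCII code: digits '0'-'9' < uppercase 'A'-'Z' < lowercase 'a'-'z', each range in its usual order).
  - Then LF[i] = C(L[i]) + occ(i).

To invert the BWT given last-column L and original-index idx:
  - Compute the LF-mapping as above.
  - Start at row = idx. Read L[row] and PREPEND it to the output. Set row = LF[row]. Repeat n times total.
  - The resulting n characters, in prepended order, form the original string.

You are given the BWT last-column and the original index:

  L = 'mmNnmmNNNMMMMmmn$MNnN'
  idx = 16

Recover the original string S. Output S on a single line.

Answer: mmMNNNNMNnMNnnmMmmMm$

Derivation:
LF mapping: 12 13 6 18 14 15 7 8 9 1 2 3 4 16 17 19 0 5 10 20 11
Walk LF starting at row 16, prepending L[row]:
  step 1: row=16, L[16]='$', prepend. Next row=LF[16]=0
  step 2: row=0, L[0]='m', prepend. Next row=LF[0]=12
  step 3: row=12, L[12]='M', prepend. Next row=LF[12]=4
  step 4: row=4, L[4]='m', prepend. Next row=LF[4]=14
  step 5: row=14, L[14]='m', prepend. Next row=LF[14]=17
  step 6: row=17, L[17]='M', prepend. Next row=LF[17]=5
  step 7: row=5, L[5]='m', prepend. Next row=LF[5]=15
  step 8: row=15, L[15]='n', prepend. Next row=LF[15]=19
  step 9: row=19, L[19]='n', prepend. Next row=LF[19]=20
  step 10: row=20, L[20]='N', prepend. Next row=LF[20]=11
  step 11: row=11, L[11]='M', prepend. Next row=LF[11]=3
  step 12: row=3, L[3]='n', prepend. Next row=LF[3]=18
  step 13: row=18, L[18]='N', prepend. Next row=LF[18]=10
  step 14: row=10, L[10]='M', prepend. Next row=LF[10]=2
  step 15: row=2, L[2]='N', prepend. Next row=LF[2]=6
  step 16: row=6, L[6]='N', prepend. Next row=LF[6]=7
  step 17: row=7, L[7]='N', prepend. Next row=LF[7]=8
  step 18: row=8, L[8]='N', prepend. Next row=LF[8]=9
  step 19: row=9, L[9]='M', prepend. Next row=LF[9]=1
  step 20: row=1, L[1]='m', prepend. Next row=LF[1]=13
  step 21: row=13, L[13]='m', prepend. Next row=LF[13]=16
Reversed output: mmMNNNNMNnMNnnmMmmMm$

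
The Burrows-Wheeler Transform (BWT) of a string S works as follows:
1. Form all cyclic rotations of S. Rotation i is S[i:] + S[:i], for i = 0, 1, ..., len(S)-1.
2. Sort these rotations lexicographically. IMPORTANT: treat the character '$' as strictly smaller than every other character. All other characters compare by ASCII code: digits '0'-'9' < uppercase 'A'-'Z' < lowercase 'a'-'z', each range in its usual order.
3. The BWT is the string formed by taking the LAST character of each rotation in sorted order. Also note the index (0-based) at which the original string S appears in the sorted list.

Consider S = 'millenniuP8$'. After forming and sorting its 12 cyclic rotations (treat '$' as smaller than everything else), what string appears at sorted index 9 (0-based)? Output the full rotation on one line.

All 12 rotations (rotation i = S[i:]+S[:i]):
  rot[0] = millenniuP8$
  rot[1] = illenniuP8$m
  rot[2] = llenniuP8$mi
  rot[3] = lenniuP8$mil
  rot[4] = enniuP8$mill
  rot[5] = nniuP8$mille
  rot[6] = niuP8$millen
  rot[7] = iuP8$millenn
  rot[8] = uP8$millenni
  rot[9] = P8$millenniu
  rot[10] = 8$millenniuP
  rot[11] = $millenniuP8
Sorted (with $ < everything):
  sorted[0] = $millenniuP8
  sorted[1] = 8$millenniuP
  sorted[2] = P8$millenniu
  sorted[3] = enniuP8$mill
  sorted[4] = illenniuP8$m
  sorted[5] = iuP8$millenn
  sorted[6] = lenniuP8$mil
  sorted[7] = llenniuP8$mi
  sorted[8] = millenniuP8$
  sorted[9] = niuP8$millen
  sorted[10] = nniuP8$mille
  sorted[11] = uP8$millenni
sorted[9] = niuP8$millen

Answer: niuP8$millen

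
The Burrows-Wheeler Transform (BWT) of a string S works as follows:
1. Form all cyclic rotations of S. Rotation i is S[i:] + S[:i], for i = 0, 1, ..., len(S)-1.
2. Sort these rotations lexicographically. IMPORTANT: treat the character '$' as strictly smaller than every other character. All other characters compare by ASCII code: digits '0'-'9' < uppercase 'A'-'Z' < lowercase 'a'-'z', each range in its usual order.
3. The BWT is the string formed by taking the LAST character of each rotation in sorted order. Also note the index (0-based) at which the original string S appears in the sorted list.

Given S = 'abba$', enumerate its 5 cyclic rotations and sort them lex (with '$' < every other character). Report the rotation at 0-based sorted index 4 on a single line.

All 5 rotations (rotation i = S[i:]+S[:i]):
  rot[0] = abba$
  rot[1] = bba$a
  rot[2] = ba$ab
  rot[3] = a$abb
  rot[4] = $abba
Sorted (with $ < everything):
  sorted[0] = $abba
  sorted[1] = a$abb
  sorted[2] = abba$
  sorted[3] = ba$ab
  sorted[4] = bba$a
sorted[4] = bba$a

Answer: bba$a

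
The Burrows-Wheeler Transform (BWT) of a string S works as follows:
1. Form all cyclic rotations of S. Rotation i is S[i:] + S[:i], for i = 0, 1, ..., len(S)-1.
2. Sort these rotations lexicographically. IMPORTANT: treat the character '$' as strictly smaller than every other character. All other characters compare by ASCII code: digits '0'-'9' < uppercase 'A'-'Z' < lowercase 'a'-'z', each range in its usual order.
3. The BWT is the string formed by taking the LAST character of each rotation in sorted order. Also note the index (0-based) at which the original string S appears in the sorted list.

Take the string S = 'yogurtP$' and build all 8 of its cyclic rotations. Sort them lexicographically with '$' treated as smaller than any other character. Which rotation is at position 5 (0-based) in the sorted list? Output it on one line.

Answer: tP$yogur

Derivation:
All 8 rotations (rotation i = S[i:]+S[:i]):
  rot[0] = yogurtP$
  rot[1] = ogurtP$y
  rot[2] = gurtP$yo
  rot[3] = urtP$yog
  rot[4] = rtP$yogu
  rot[5] = tP$yogur
  rot[6] = P$yogurt
  rot[7] = $yogurtP
Sorted (with $ < everything):
  sorted[0] = $yogurtP
  sorted[1] = P$yogurt
  sorted[2] = gurtP$yo
  sorted[3] = ogurtP$y
  sorted[4] = rtP$yogu
  sorted[5] = tP$yogur
  sorted[6] = urtP$yog
  sorted[7] = yogurtP$
sorted[5] = tP$yogur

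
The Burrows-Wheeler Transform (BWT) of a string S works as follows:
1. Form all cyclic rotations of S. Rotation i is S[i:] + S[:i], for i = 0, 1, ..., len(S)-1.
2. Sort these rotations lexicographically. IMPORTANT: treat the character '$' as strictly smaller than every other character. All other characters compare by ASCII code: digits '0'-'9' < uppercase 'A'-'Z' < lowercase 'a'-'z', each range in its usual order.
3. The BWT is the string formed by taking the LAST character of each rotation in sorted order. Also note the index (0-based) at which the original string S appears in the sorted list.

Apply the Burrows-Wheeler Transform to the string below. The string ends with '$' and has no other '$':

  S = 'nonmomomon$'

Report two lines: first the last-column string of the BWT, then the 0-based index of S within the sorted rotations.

All 11 rotations (rotation i = S[i:]+S[:i]):
  rot[0] = nonmomomon$
  rot[1] = onmomomon$n
  rot[2] = nmomomon$no
  rot[3] = momomon$non
  rot[4] = omomon$nonm
  rot[5] = momon$nonmo
  rot[6] = omon$nonmom
  rot[7] = mon$nonmomo
  rot[8] = on$nonmomom
  rot[9] = n$nonmomomo
  rot[10] = $nonmomomon
Sorted (with $ < everything):
  sorted[0] = $nonmomomon  (last char: 'n')
  sorted[1] = momomon$non  (last char: 'n')
  sorted[2] = momon$nonmo  (last char: 'o')
  sorted[3] = mon$nonmomo  (last char: 'o')
  sorted[4] = n$nonmomomo  (last char: 'o')
  sorted[5] = nmomomon$no  (last char: 'o')
  sorted[6] = nonmomomon$  (last char: '$')
  sorted[7] = omomon$nonm  (last char: 'm')
  sorted[8] = omon$nonmom  (last char: 'm')
  sorted[9] = on$nonmomom  (last char: 'm')
  sorted[10] = onmomomon$n  (last char: 'n')
Last column: nnoooo$mmmn
Original string S is at sorted index 6

Answer: nnoooo$mmmn
6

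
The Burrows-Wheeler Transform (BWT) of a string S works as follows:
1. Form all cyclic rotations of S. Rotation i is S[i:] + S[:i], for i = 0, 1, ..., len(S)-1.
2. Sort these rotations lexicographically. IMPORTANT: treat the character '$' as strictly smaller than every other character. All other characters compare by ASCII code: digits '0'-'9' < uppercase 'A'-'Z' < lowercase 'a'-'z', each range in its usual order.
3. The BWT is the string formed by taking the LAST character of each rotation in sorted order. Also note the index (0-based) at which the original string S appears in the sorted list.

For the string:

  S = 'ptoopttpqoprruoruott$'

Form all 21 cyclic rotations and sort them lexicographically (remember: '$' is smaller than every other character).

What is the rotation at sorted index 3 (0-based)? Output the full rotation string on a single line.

All 21 rotations (rotation i = S[i:]+S[:i]):
  rot[0] = ptoopttpqoprruoruott$
  rot[1] = toopttpqoprruoruott$p
  rot[2] = oopttpqoprruoruott$pt
  rot[3] = opttpqoprruoruott$pto
  rot[4] = pttpqoprruoruott$ptoo
  rot[5] = ttpqoprruoruott$ptoop
  rot[6] = tpqoprruoruott$ptoopt
  rot[7] = pqoprruoruott$ptooptt
  rot[8] = qoprruoruott$ptoopttp
  rot[9] = oprruoruott$ptoopttpq
  rot[10] = prruoruott$ptoopttpqo
  rot[11] = rruoruott$ptoopttpqop
  rot[12] = ruoruott$ptoopttpqopr
  rot[13] = uoruott$ptoopttpqoprr
  rot[14] = oruott$ptoopttpqoprru
  rot[15] = ruott$ptoopttpqoprruo
  rot[16] = uott$ptoopttpqoprruor
  rot[17] = ott$ptoopttpqoprruoru
  rot[18] = tt$ptoopttpqoprruoruo
  rot[19] = t$ptoopttpqoprruoruot
  rot[20] = $ptoopttpqoprruoruott
Sorted (with $ < everything):
  sorted[0] = $ptoopttpqoprruoruott
  sorted[1] = oopttpqoprruoruott$pt
  sorted[2] = oprruoruott$ptoopttpq
  sorted[3] = opttpqoprruoruott$pto
  sorted[4] = oruott$ptoopttpqoprru
  sorted[5] = ott$ptoopttpqoprruoru
  sorted[6] = pqoprruoruott$ptooptt
  sorted[7] = prruoruott$ptoopttpqo
  sorted[8] = ptoopttpqoprruoruott$
  sorted[9] = pttpqoprruoruott$ptoo
  sorted[10] = qoprruoruott$ptoopttp
  sorted[11] = rruoruott$ptoopttpqop
  sorted[12] = ruoruott$ptoopttpqopr
  sorted[13] = ruott$ptoopttpqoprruo
  sorted[14] = t$ptoopttpqoprruoruot
  sorted[15] = toopttpqoprruoruott$p
  sorted[16] = tpqoprruoruott$ptoopt
  sorted[17] = tt$ptoopttpqoprruoruo
  sorted[18] = ttpqoprruoruott$ptoop
  sorted[19] = uoruott$ptoopttpqoprr
  sorted[20] = uott$ptoopttpqoprruor
sorted[3] = opttpqoprruoruott$pto

Answer: opttpqoprruoruott$pto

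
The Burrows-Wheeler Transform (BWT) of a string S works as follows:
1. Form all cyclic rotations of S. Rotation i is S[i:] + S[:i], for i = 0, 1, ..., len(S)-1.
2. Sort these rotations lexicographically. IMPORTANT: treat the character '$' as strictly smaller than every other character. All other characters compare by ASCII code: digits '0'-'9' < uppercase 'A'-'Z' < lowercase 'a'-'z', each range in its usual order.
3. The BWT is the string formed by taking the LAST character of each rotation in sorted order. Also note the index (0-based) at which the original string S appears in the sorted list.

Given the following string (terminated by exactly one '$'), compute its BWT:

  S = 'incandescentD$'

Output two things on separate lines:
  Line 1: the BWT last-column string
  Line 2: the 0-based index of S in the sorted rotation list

All 14 rotations (rotation i = S[i:]+S[:i]):
  rot[0] = incandescentD$
  rot[1] = ncandescentD$i
  rot[2] = candescentD$in
  rot[3] = andescentD$inc
  rot[4] = ndescentD$inca
  rot[5] = descentD$incan
  rot[6] = escentD$incand
  rot[7] = scentD$incande
  rot[8] = centD$incandes
  rot[9] = entD$incandesc
  rot[10] = ntD$incandesce
  rot[11] = tD$incandescen
  rot[12] = D$incandescent
  rot[13] = $incandescentD
Sorted (with $ < everything):
  sorted[0] = $incandescentD  (last char: 'D')
  sorted[1] = D$incandescent  (last char: 't')
  sorted[2] = andescentD$inc  (last char: 'c')
  sorted[3] = candescentD$in  (last char: 'n')
  sorted[4] = centD$incandes  (last char: 's')
  sorted[5] = descentD$incan  (last char: 'n')
  sorted[6] = entD$incandesc  (last char: 'c')
  sorted[7] = escentD$incand  (last char: 'd')
  sorted[8] = incandescentD$  (last char: '$')
  sorted[9] = ncandescentD$i  (last char: 'i')
  sorted[10] = ndescentD$inca  (last char: 'a')
  sorted[11] = ntD$incandesce  (last char: 'e')
  sorted[12] = scentD$incande  (last char: 'e')
  sorted[13] = tD$incandescen  (last char: 'n')
Last column: Dtcnsncd$iaeen
Original string S is at sorted index 8

Answer: Dtcnsncd$iaeen
8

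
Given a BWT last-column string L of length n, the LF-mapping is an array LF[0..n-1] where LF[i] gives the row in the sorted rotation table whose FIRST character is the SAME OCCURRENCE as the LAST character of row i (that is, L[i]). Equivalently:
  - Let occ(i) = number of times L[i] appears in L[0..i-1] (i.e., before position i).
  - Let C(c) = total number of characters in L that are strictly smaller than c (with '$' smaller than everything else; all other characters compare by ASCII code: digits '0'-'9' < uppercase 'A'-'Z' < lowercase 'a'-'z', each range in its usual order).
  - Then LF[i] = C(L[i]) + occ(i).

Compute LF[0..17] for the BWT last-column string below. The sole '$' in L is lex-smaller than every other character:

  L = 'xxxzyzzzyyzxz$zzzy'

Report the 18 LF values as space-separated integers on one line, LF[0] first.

Char counts: '$':1, 'x':4, 'y':4, 'z':9
C (first-col start): C('$')=0, C('x')=1, C('y')=5, C('z')=9
L[0]='x': occ=0, LF[0]=C('x')+0=1+0=1
L[1]='x': occ=1, LF[1]=C('x')+1=1+1=2
L[2]='x': occ=2, LF[2]=C('x')+2=1+2=3
L[3]='z': occ=0, LF[3]=C('z')+0=9+0=9
L[4]='y': occ=0, LF[4]=C('y')+0=5+0=5
L[5]='z': occ=1, LF[5]=C('z')+1=9+1=10
L[6]='z': occ=2, LF[6]=C('z')+2=9+2=11
L[7]='z': occ=3, LF[7]=C('z')+3=9+3=12
L[8]='y': occ=1, LF[8]=C('y')+1=5+1=6
L[9]='y': occ=2, LF[9]=C('y')+2=5+2=7
L[10]='z': occ=4, LF[10]=C('z')+4=9+4=13
L[11]='x': occ=3, LF[11]=C('x')+3=1+3=4
L[12]='z': occ=5, LF[12]=C('z')+5=9+5=14
L[13]='$': occ=0, LF[13]=C('$')+0=0+0=0
L[14]='z': occ=6, LF[14]=C('z')+6=9+6=15
L[15]='z': occ=7, LF[15]=C('z')+7=9+7=16
L[16]='z': occ=8, LF[16]=C('z')+8=9+8=17
L[17]='y': occ=3, LF[17]=C('y')+3=5+3=8

Answer: 1 2 3 9 5 10 11 12 6 7 13 4 14 0 15 16 17 8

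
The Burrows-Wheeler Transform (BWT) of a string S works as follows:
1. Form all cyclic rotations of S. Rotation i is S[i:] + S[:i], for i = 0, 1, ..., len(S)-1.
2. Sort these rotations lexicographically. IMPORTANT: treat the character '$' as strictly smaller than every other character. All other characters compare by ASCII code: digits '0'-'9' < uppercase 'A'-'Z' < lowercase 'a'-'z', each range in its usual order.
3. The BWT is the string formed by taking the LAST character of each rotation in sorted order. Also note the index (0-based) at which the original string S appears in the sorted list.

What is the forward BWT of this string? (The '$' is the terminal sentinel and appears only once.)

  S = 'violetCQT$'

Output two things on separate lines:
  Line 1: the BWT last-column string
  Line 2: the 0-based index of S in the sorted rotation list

All 10 rotations (rotation i = S[i:]+S[:i]):
  rot[0] = violetCQT$
  rot[1] = ioletCQT$v
  rot[2] = oletCQT$vi
  rot[3] = letCQT$vio
  rot[4] = etCQT$viol
  rot[5] = tCQT$viole
  rot[6] = CQT$violet
  rot[7] = QT$violetC
  rot[8] = T$violetCQ
  rot[9] = $violetCQT
Sorted (with $ < everything):
  sorted[0] = $violetCQT  (last char: 'T')
  sorted[1] = CQT$violet  (last char: 't')
  sorted[2] = QT$violetC  (last char: 'C')
  sorted[3] = T$violetCQ  (last char: 'Q')
  sorted[4] = etCQT$viol  (last char: 'l')
  sorted[5] = ioletCQT$v  (last char: 'v')
  sorted[6] = letCQT$vio  (last char: 'o')
  sorted[7] = oletCQT$vi  (last char: 'i')
  sorted[8] = tCQT$viole  (last char: 'e')
  sorted[9] = violetCQT$  (last char: '$')
Last column: TtCQlvoie$
Original string S is at sorted index 9

Answer: TtCQlvoie$
9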